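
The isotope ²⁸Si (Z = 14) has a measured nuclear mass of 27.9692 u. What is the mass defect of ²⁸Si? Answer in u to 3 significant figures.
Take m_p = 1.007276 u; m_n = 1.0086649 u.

0.254 u

With 14 protons and 14 neutrons (A = 28):
Total constituent mass: 14 × 1.007276 + 14 × 1.0086649 = 28.2231726 u
Δm = 28.2231726 − 27.9692 = 0.2539726 u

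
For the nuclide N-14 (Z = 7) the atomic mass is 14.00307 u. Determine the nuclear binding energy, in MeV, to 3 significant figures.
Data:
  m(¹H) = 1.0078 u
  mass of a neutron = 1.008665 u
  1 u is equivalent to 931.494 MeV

104 MeV

Σm = 7·m(¹H) + 7·m_n = 7.0546 + 7.060655 = 14.115255 u
Δm = 14.115255 − 14.00307 = 0.112185 u
Binding energy = Δm·c² = 0.112185 × 931.494 MeV/u = 104.4997 MeV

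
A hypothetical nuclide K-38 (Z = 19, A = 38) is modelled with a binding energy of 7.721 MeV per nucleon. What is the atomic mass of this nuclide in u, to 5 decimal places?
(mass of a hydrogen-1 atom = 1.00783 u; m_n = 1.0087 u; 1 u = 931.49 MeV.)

37.99909 u

Total binding energy = 38 × 7.721 = 293.398 MeV
Mass defect = 293.398 MeV / (931.49 MeV/u) = 0.3149771 u
Constituent mass = 19(1.00783) + 19(1.0087) = 38.31407 u
Atomic mass = 38.31407 − 0.3149771 = 37.9990929 u ≈ 37.99909 u (to 5 decimal places)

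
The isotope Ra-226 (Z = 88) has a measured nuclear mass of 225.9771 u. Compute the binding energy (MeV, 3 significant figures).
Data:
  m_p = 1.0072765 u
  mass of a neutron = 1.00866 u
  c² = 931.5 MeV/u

1730 MeV

Σm = 88·m_p + 138·m_n = 88.6403320 + 139.19508 = 227.8354120 u
Mass defect Δm = 227.8354120 − 225.9771 = 1.8583120 u
E_B = 1.8583120 × 931.5 = 1731.02 MeV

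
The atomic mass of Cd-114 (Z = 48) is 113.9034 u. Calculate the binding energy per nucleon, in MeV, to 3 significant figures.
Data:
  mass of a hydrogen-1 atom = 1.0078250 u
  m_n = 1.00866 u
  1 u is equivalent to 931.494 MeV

8.53 MeV/nucleon

The nucleus contains 48 protons and 114 − 48 = 66 neutrons.
Σm = 48·m(¹H) + 66·m_n = 48.3756000 + 66.57156 = 114.9471600 u
Mass defect Δm = 114.9471600 − 113.9034 = 1.0437600 u
Converting to energy: 1.0437600 u × 931.494 MeV/u = 972.256 MeV
Per nucleon: 972.256 / 114 = 8.529 MeV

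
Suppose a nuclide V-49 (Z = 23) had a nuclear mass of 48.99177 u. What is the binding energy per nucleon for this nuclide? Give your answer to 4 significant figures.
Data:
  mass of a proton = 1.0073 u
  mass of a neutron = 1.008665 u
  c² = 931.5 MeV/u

7.631 MeV/nucleon

Z = 23, so N = A − Z = 49 − 23 = 26.
Σm = 23·m_p + 26·m_n = 23.1679 + 26.225290 = 49.393190 u
Δm = 49.393190 − 48.99177 = 0.401420 u
E_B = 0.401420 × 931.5 = 373.923 MeV
Per nucleon: 373.923 / 49 = 7.631 MeV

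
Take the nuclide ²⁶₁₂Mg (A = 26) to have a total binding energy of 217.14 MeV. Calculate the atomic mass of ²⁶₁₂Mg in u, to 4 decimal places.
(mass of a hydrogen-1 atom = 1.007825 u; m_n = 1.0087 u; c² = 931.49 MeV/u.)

25.9826 u

Mass defect = 217.14 MeV / (931.49 MeV/u) = 0.233110 u
Constituent mass = 12(1.007825) + 14(1.0087) = 26.215700 u
Atomic mass = 26.215700 − 0.233110 = 25.982590 u ≈ 25.9826 u (to 4 decimal places)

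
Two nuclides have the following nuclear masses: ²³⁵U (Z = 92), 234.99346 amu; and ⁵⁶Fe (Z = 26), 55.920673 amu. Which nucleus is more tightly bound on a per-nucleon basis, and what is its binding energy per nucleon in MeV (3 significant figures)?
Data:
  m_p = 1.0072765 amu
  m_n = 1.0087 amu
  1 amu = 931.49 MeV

⁵⁶Fe; 8.81 MeV/nucleon

²³⁵U: Σm = 92(1.0072765) + 143(1.0087) = 236.9135380 amu; Δm = 1.9200780 amu; E_B = 1788.5 MeV; E_B/A = 7.611 MeV
⁵⁶Fe: Σm = 26(1.0072765) + 30(1.0087) = 56.4501890 amu; Δm = 0.5295160 amu; E_B = 493.24 MeV; E_B/A = 8.808 MeV
⁵⁶Fe has the higher binding energy per nucleon, so it is the more tightly bound nucleus.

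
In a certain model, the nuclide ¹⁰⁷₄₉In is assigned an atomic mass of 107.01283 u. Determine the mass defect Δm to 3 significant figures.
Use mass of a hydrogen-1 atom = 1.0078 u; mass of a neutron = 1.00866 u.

0.872 u

The nucleus contains 49 protons and 107 − 49 = 58 neutrons.
Mass of separated nucleons = 49(1.0078) + 58(1.00866) = 49.3822 + 58.50228 = 107.88448 u
Mass defect Δm = 107.88448 − 107.01283 = 0.87165 u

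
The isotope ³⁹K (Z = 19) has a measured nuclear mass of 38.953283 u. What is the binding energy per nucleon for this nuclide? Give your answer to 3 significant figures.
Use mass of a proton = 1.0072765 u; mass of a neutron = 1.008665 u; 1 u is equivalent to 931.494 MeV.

8.56 MeV/nucleon

The nucleus contains 19 protons and 39 − 19 = 20 neutrons.
Σm = 19·m_p + 20·m_n = 19.1382535 + 20.173300 = 39.3115535 u
Mass defect Δm = 39.3115535 − 38.953283 = 0.3582705 u
E_B = 0.3582705 × 931.494 = 333.727 MeV
Dividing by A = 39 gives 8.557 MeV per nucleon.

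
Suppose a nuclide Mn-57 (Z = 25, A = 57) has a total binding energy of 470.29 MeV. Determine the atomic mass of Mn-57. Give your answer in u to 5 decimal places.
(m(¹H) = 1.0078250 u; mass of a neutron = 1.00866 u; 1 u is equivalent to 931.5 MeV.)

Mass defect = 470.29 MeV / (931.5 MeV/u) = 0.5048739 u
Constituent mass = 25(1.0078250) + 32(1.00866) = 57.4727450 u
Atomic mass = 57.4727450 − 0.5048739 = 56.9678711 u ≈ 56.96787 u (to 5 decimal places)

56.96787 u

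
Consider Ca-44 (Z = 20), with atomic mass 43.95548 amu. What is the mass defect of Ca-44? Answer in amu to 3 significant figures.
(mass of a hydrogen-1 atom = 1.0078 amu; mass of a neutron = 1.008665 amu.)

0.408 amu

The nucleus contains 20 protons and 44 − 20 = 24 neutrons.
Mass of separated nucleons = 20(1.0078) + 24(1.008665) = 20.1560 + 24.207960 = 44.363960 amu
Mass defect Δm = 44.363960 − 43.95548 = 0.408480 amu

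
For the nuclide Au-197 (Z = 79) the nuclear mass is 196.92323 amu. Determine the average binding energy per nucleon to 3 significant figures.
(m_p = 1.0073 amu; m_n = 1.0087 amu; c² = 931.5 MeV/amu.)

Σm = 79·m_p + 118·m_n = 79.5767 + 119.0266 = 198.6033 amu
The mass defect is 198.6033 − 196.92323 = 1.68007 amu.
Converting to energy: 1.68007 amu × 931.5 MeV/amu = 1564.99 MeV
Per nucleon: 1564.99 / 197 = 7.944 MeV

7.94 MeV/nucleon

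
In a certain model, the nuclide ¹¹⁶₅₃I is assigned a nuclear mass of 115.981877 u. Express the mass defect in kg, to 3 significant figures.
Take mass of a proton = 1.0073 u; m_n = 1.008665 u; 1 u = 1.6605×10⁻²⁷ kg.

Σm = 53·m_p + 63·m_n = 53.3869 + 63.545895 = 116.932795 u
Δm = 116.932795 − 115.981877 = 0.950918 u
In SI units: 0.950918 u × 1.6605×10⁻²⁷ kg/u = 1.5790e-27 kg

1.58e-27 kg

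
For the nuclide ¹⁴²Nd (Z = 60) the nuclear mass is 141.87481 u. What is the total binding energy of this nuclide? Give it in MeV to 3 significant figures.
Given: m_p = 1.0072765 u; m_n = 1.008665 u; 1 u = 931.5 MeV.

1190 MeV

Total constituent mass: 60 × 1.0072765 + 82 × 1.008665 = 143.1471200 u
Mass defect Δm = 143.1471200 − 141.87481 = 1.2723100 u
Binding energy = Δm·c² = 1.2723100 × 931.5 MeV/u = 1185.16 MeV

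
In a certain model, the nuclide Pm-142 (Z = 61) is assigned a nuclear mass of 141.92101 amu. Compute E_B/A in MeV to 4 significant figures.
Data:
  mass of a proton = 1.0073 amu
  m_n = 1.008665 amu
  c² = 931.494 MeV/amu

8.043 MeV/nucleon

With 61 protons and 81 neutrons (A = 142):
Total constituent mass: 61 × 1.0073 + 81 × 1.008665 = 143.147165 amu
Mass defect Δm = 143.147165 − 141.92101 = 1.226155 amu
Converting to energy: 1.226155 amu × 931.494 MeV/amu = 1142.16 MeV
Per nucleon: 1142.16 / 142 = 8.043 MeV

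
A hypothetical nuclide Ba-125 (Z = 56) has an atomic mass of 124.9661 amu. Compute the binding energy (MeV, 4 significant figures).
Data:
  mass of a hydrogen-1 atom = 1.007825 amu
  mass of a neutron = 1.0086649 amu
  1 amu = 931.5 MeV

Σm = 56·m(¹H) + 69·m_n = 56.438200 + 69.5978781 = 126.0360781 amu
Mass defect Δm = 126.0360781 − 124.9661 = 1.0699781 amu
E_B = 1.0699781 × 931.5 = 996.685 MeV

996.7 MeV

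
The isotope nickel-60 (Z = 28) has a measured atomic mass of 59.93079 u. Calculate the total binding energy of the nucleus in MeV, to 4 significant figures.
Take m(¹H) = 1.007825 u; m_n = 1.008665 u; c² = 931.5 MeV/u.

The nucleus contains 28 protons and 60 − 28 = 32 neutrons.
Mass of separated nucleons = 28(1.007825) + 32(1.008665) = 28.219100 + 32.277280 = 60.496380 u
Δm = 60.496380 − 59.93079 = 0.565590 u
E_B = 0.565590 × 931.5 = 526.847 MeV

526.8 MeV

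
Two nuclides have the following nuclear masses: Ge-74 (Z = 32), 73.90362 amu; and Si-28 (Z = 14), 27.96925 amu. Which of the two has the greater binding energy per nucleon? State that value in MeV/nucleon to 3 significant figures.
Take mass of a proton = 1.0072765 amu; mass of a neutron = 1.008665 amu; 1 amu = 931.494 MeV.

Ge-74: Σm = 32(1.0072765) + 42(1.008665) = 74.5967780 amu; Δm = 0.6931580 amu; E_B = 645.67 MeV; E_B/A = 8.725 MeV
Si-28: Σm = 14(1.0072765) + 14(1.008665) = 28.2231810 amu; Δm = 0.2539310 amu; E_B = 236.54 MeV; E_B/A = 8.448 MeV
Ge-74 has the higher binding energy per nucleon, so it is the more tightly bound nucleus.

Ge-74; 8.73 MeV/nucleon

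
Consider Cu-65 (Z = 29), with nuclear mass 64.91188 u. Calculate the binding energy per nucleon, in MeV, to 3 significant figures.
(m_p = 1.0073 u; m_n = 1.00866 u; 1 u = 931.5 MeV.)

Mass of separated nucleons = 29(1.0073) + 36(1.00866) = 29.2117 + 36.31176 = 65.52346 u
The mass defect is 65.52346 − 64.91188 = 0.61158 u.
E_B = 0.61158 × 931.5 = 569.687 MeV
Dividing by A = 65 gives 8.764 MeV per nucleon.

8.76 MeV/nucleon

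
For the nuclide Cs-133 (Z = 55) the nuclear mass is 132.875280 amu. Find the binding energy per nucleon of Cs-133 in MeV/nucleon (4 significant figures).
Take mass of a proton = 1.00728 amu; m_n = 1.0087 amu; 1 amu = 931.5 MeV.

Total constituent mass: 55 × 1.00728 + 78 × 1.0087 = 134.07900 amu
The mass defect is 134.07900 − 132.875280 = 1.203720 amu.
Binding energy = Δm·c² = 1.203720 × 931.5 MeV/amu = 1121.27 MeV
Per nucleon: 1121.27 / 133 = 8.431 MeV

8.431 MeV/nucleon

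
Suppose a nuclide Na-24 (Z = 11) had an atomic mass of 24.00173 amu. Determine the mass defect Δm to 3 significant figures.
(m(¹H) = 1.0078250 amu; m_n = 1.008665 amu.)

Z = 11, so N = A − Z = 24 − 11 = 13.
Total constituent mass: 11 × 1.0078250 + 13 × 1.008665 = 24.1987200 amu
The mass defect is 24.1987200 − 24.00173 = 0.1969900 amu.

0.197 amu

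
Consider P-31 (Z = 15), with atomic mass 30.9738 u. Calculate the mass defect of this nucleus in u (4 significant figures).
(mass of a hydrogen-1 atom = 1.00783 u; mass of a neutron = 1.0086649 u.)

0.2823 u

Total constituent mass: 15 × 1.00783 + 16 × 1.0086649 = 31.2560884 u
Δm = 31.2560884 − 30.9738 = 0.2822884 u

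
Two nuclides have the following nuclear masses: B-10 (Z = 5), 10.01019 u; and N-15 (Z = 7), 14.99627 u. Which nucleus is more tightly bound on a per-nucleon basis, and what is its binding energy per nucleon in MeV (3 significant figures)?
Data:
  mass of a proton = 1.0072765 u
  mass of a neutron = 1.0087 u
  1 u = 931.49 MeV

N-15; 7.72 MeV/nucleon

B-10: Σm = 5(1.0072765) + 5(1.0087) = 10.0798825 u; Δm = 0.0696925 u; E_B = 64.918 MeV; E_B/A = 6.492 MeV
N-15: Σm = 7(1.0072765) + 8(1.0087) = 15.1205355 u; Δm = 0.1242655 u; E_B = 115.75 MeV; E_B/A = 7.717 MeV
N-15 has the higher binding energy per nucleon, so it is the more tightly bound nucleus.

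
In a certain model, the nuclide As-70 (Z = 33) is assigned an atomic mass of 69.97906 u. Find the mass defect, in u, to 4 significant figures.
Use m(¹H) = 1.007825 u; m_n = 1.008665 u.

Mass of separated nucleons = 33(1.007825) + 37(1.008665) = 33.258225 + 37.320605 = 70.578830 u
Δm = 70.578830 − 69.97906 = 0.599770 u

0.5998 u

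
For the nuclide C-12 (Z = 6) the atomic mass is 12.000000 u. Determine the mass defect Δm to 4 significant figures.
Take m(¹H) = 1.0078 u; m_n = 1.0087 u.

0.09900 u

Total constituent mass: 6 × 1.0078 + 6 × 1.0087 = 12.0990 u
The mass defect is 12.0990 − 12.000000 = 0.099000 u.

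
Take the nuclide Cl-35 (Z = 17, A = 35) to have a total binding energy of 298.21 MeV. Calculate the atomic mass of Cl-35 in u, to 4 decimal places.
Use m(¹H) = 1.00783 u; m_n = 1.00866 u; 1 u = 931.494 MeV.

34.9688 u

Mass defect = 298.21 MeV / (931.494 MeV/u) = 0.320142 u
Constituent mass = 17(1.00783) + 18(1.00866) = 35.28899 u
Atomic mass = 35.28899 − 0.320142 = 34.968848 u ≈ 34.9688 u (to 4 decimal places)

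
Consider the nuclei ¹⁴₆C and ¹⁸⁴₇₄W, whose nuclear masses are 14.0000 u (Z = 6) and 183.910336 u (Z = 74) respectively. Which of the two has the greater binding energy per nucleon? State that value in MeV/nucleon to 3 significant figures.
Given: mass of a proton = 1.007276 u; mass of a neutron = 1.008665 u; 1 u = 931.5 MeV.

¹⁸⁴₇₄W; 8.01 MeV/nucleon

¹⁴₆C: Σm = 6(1.007276) + 8(1.008665) = 14.112976 u; Δm = 0.112976 u; E_B = 105.24 MeV; E_B/A = 7.517 MeV
¹⁸⁴₇₄W: Σm = 74(1.007276) + 110(1.008665) = 185.491574 u; Δm = 1.581238 u; E_B = 1472.9 MeV; E_B/A = 8.005 MeV
¹⁸⁴₇₄W has the higher binding energy per nucleon, so it is the more tightly bound nucleus.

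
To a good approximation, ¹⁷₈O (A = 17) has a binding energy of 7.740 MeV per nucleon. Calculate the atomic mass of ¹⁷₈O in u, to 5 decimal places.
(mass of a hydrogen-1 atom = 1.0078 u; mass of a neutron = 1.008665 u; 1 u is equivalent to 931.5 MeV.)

Total binding energy = 17 × 7.740 = 131.580 MeV
Mass defect = 131.580 MeV / (931.5 MeV/u) = 0.1412560 u
Constituent mass = 8(1.0078) + 9(1.008665) = 17.140385 u
Atomic mass = 17.140385 − 0.1412560 = 16.9991290 u ≈ 16.99913 u (to 5 decimal places)

16.99913 u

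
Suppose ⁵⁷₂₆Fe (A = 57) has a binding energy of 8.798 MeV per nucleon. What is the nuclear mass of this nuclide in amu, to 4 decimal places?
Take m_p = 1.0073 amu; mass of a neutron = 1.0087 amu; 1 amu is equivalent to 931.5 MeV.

56.9211 amu

Total binding energy = 57 × 8.798 = 501.486 MeV
Mass defect = 501.486 MeV / (931.5 MeV/amu) = 0.538364 amu
Constituent mass = 26(1.0073) + 31(1.0087) = 57.4595 amu
Nuclear mass = 57.4595 − 0.538364 = 56.921136 amu ≈ 56.9211 amu (to 4 decimal places)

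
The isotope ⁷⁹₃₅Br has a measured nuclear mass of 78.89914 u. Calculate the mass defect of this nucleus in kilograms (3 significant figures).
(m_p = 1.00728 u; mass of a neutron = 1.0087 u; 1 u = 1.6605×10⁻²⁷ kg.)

With 35 protons and 44 neutrons (A = 79):
Total constituent mass: 35 × 1.00728 + 44 × 1.0087 = 79.63760 u
Mass defect Δm = 79.63760 − 78.89914 = 0.73846 u
In SI units: 0.73846 u × 1.6605×10⁻²⁷ kg/u = 1.2262e-27 kg

1.23e-27 kg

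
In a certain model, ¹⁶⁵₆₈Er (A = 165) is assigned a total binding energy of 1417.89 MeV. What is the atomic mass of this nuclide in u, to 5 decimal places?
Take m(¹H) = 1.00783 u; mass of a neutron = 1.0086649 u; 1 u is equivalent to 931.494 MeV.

164.85077 u

Mass defect = 1417.89 MeV / (931.494 MeV/u) = 1.5221676 u
Constituent mass = 68(1.00783) + 97(1.0086649) = 166.3729353 u
Atomic mass = 166.3729353 − 1.5221676 = 164.8507677 u ≈ 164.85077 u (to 5 decimal places)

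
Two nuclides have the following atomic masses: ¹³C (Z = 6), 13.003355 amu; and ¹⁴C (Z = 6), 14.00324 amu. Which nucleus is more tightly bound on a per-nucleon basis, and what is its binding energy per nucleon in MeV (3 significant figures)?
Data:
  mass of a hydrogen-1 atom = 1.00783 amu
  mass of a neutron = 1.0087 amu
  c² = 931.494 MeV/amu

¹³C: Σm = 6(1.00783) + 7(1.0087) = 13.10788 amu; Δm = 0.104525 amu; E_B = 97.364 MeV; E_B/A = 7.490 MeV
¹⁴C: Σm = 6(1.00783) + 8(1.0087) = 14.11658 amu; Δm = 0.11334 amu; E_B = 105.58 MeV; E_B/A = 7.541 MeV
¹⁴C has the higher binding energy per nucleon, so it is the more tightly bound nucleus.

¹⁴C; 7.54 MeV/nucleon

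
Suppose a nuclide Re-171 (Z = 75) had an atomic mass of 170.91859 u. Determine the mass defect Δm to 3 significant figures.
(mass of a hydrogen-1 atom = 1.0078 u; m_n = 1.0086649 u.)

1.50 u

The nucleus contains 75 protons and 171 − 75 = 96 neutrons.
Total constituent mass: 75 × 1.0078 + 96 × 1.0086649 = 172.4168304 u
The mass defect is 172.4168304 − 170.91859 = 1.4982404 u.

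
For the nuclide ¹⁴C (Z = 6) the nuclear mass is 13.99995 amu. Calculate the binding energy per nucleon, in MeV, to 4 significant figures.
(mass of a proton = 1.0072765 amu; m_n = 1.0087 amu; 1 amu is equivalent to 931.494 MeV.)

7.539 MeV/nucleon

Σm = 6·m_p + 8·m_n = 6.0436590 + 8.0696 = 14.1132590 amu
Δm = 14.1132590 − 13.99995 = 0.1133090 amu
Binding energy = Δm·c² = 0.1133090 × 931.494 MeV/amu = 105.547 MeV
BE/A = 105.547 MeV / 14 = 7.539 MeV/nucleon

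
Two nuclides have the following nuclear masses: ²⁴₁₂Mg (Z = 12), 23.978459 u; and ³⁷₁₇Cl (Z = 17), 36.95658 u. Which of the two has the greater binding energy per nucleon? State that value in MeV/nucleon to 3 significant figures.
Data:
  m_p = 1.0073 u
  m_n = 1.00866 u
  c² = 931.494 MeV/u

²⁴₁₂Mg: Σm = 12(1.0073) + 12(1.00866) = 24.19152 u; Δm = 0.213061 u; E_B = 198.465 MeV; E_B/A = 8.269 MeV
³⁷₁₇Cl: Σm = 17(1.0073) + 20(1.00866) = 37.29730 u; Δm = 0.34072 u; E_B = 317.38 MeV; E_B/A = 8.578 MeV
³⁷₁₇Cl has the higher binding energy per nucleon, so it is the more tightly bound nucleus.

³⁷₁₇Cl; 8.58 MeV/nucleon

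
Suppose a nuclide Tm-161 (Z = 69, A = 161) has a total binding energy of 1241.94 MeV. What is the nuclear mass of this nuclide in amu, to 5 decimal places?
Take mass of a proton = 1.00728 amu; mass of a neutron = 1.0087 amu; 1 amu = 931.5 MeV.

160.96945 amu

Mass defect = 1241.94 MeV / (931.5 MeV/amu) = 1.3332689 amu
Constituent mass = 69(1.00728) + 92(1.0087) = 162.30272 amu
Nuclear mass = 162.30272 − 1.3332689 = 160.9694511 amu ≈ 160.96945 amu (to 5 decimal places)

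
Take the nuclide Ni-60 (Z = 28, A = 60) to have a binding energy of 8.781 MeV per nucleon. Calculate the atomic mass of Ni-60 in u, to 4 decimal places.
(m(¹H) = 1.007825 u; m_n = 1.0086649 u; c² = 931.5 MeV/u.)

Total binding energy = 60 × 8.781 = 526.860 MeV
Mass defect = 526.860 MeV / (931.5 MeV/u) = 0.565604 u
Constituent mass = 28(1.007825) + 32(1.0086649) = 60.4963768 u
Atomic mass = 60.4963768 − 0.565604 = 59.9307728 u ≈ 59.9308 u (to 4 decimal places)

59.9308 u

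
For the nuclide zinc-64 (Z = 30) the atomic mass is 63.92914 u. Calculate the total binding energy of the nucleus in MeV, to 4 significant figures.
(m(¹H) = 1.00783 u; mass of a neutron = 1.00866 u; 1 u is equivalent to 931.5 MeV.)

Σm = 30·m(¹H) + 34·m_n = 30.23490 + 34.29444 = 64.52934 u
Δm = 64.52934 − 63.92914 = 0.60020 u
Binding energy = Δm·c² = 0.60020 × 931.5 MeV/u = 559.086 MeV

559.1 MeV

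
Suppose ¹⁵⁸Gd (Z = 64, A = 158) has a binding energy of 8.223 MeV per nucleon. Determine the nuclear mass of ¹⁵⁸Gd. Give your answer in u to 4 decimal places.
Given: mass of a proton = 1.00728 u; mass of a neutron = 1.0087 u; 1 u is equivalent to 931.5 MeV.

157.8889 u

Total binding energy = 158 × 8.223 = 1299.234 MeV
Mass defect = 1299.234 MeV / (931.5 MeV/u) = 1.394776 u
Constituent mass = 64(1.00728) + 94(1.0087) = 159.28372 u
Nuclear mass = 159.28372 − 1.394776 = 157.888944 u ≈ 157.8889 u (to 4 decimal places)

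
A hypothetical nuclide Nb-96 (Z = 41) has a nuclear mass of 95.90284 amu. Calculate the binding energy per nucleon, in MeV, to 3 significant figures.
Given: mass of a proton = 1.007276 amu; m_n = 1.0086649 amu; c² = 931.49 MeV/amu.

Mass of separated nucleons = 41(1.007276) + 55(1.0086649) = 41.298316 + 55.4765695 = 96.7748855 amu
Mass defect Δm = 96.7748855 − 95.90284 = 0.8720455 amu
E_B = 0.8720455 × 931.49 = 812.302 MeV
Dividing by A = 96 gives 8.461 MeV per nucleon.

8.46 MeV/nucleon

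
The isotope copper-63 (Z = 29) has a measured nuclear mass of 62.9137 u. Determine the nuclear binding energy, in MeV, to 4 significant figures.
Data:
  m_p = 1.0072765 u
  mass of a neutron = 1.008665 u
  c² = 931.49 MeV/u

Z = 29, so N = A − Z = 63 − 29 = 34.
Total constituent mass: 29 × 1.0072765 + 34 × 1.008665 = 63.5056285 u
The mass defect is 63.5056285 − 62.9137 = 0.5919285 u.
Converting to energy: 0.5919285 u × 931.49 MeV/u = 551.375 MeV

551.4 MeV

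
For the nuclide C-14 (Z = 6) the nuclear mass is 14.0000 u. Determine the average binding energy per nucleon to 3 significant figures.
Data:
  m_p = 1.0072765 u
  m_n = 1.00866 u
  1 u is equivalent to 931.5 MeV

Z = 6, so N = A − Z = 14 − 6 = 8.
Total constituent mass: 6 × 1.0072765 + 8 × 1.00866 = 14.1129390 u
Δm = 14.1129390 − 14.0000 = 0.1129390 u
E_B = 0.1129390 × 931.5 = 105.2027 MeV
Per nucleon: 105.2027 / 14 = 7.514 MeV

7.51 MeV/nucleon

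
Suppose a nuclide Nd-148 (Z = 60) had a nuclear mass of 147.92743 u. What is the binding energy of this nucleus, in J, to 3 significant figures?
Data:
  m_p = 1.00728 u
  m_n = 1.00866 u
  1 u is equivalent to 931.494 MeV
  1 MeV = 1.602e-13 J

Total constituent mass: 60 × 1.00728 + 88 × 1.00866 = 149.19888 u
Δm = 149.19888 − 147.92743 = 1.27145 u
Binding energy = Δm·c² = 1.27145 × 931.494 MeV/u = 1184.35 MeV
In joules: 1184.35 MeV × 1.602e-13 J/MeV = 1.8973e-10 J

1.90e-10 J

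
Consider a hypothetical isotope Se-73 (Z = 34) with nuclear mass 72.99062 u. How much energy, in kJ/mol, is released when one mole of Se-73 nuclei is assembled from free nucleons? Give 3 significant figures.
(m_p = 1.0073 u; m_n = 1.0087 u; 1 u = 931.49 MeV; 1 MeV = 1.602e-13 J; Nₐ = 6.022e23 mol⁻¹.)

5.36e+10 kJ/mol

The nucleus contains 34 protons and 73 − 34 = 39 neutrons.
Mass of separated nucleons = 34(1.0073) + 39(1.0087) = 34.2482 + 39.3393 = 73.5875 u
Mass defect Δm = 73.5875 − 72.99062 = 0.59688 u
E_B = 0.59688 × 931.49 = 555.988 MeV
Per nucleus in joules: 555.988 MeV × 1.602e-13 J/MeV = 8.9069e-11 J
Per mole: 8.9069e-11 J × 6.022e23 mol⁻¹ = 5.3637e+13 J/mol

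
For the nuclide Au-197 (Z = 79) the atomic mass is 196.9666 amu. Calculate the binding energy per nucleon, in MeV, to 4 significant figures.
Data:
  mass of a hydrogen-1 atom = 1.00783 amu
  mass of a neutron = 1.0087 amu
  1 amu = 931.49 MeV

With 79 protons and 118 neutrons (A = 197):
Σm = 79·m(¹H) + 118·m_n = 79.61857 + 119.0266 = 198.64517 amu
Mass defect Δm = 198.64517 − 196.9666 = 1.67857 amu
E_B = 1.67857 × 931.49 = 1563.57 MeV
Per nucleon: 1563.57 / 197 = 7.937 MeV

7.937 MeV/nucleon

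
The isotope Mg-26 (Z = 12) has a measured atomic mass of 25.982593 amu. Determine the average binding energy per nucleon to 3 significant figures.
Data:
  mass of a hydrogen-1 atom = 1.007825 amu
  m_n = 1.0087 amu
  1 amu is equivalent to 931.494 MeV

Mass of separated nucleons = 12(1.007825) + 14(1.0087) = 12.093900 + 14.1218 = 26.215700 amu
The mass defect is 26.215700 − 25.982593 = 0.233107 amu.
E_B = 0.233107 × 931.494 = 217.138 MeV
BE/A = 217.138 MeV / 26 = 8.351 MeV/nucleon

8.35 MeV/nucleon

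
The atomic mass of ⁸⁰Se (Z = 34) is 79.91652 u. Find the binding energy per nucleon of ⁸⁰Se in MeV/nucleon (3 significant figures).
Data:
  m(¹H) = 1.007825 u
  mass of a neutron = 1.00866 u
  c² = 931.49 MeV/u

8.71 MeV/nucleon

Z = 34, so N = A − Z = 80 − 34 = 46.
Σm = 34·m(¹H) + 46·m_n = 34.266050 + 46.39836 = 80.664410 u
Δm = 80.664410 − 79.91652 = 0.747890 u
Converting to energy: 0.747890 u × 931.49 MeV/u = 696.652 MeV
Dividing by A = 80 gives 8.708 MeV per nucleon.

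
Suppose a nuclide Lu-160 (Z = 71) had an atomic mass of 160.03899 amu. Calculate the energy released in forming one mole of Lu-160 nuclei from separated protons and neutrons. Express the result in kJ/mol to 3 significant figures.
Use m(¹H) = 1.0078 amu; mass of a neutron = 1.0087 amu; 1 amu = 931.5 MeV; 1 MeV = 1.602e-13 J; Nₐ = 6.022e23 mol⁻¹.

The nucleus contains 71 protons and 160 − 71 = 89 neutrons.
Mass of separated nucleons = 71(1.0078) + 89(1.0087) = 71.5538 + 89.7743 = 161.3281 amu
Mass defect Δm = 161.3281 − 160.03899 = 1.28911 amu
Converting to energy: 1.28911 amu × 931.5 MeV/amu = 1200.81 MeV
Per nucleus in joules: 1200.81 MeV × 1.602e-13 J/MeV = 1.9237e-10 J
Per mole: 1.9237e-10 J × 6.022e23 mol⁻¹ = 1.1585e+14 J/mol

1.16e+11 kJ/mol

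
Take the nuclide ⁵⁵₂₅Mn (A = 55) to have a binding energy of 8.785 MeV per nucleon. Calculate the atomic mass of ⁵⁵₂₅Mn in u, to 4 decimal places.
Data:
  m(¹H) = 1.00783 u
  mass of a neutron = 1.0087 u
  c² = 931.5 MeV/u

Total binding energy = 55 × 8.785 = 483.175 MeV
Mass defect = 483.175 MeV / (931.5 MeV/u) = 0.518706 u
Constituent mass = 25(1.00783) + 30(1.0087) = 55.45675 u
Atomic mass = 55.45675 − 0.518706 = 54.938044 u ≈ 54.9380 u (to 4 decimal places)

54.9380 u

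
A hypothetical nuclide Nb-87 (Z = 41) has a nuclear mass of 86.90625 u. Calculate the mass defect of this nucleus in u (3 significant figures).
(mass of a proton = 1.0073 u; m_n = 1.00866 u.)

0.791 u

Total constituent mass: 41 × 1.0073 + 46 × 1.00866 = 87.69766 u
Δm = 87.69766 − 86.90625 = 0.79141 u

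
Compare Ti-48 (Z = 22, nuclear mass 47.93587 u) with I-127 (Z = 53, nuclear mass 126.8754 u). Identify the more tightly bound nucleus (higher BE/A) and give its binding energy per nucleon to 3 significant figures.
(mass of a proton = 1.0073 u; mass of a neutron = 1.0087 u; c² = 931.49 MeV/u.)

Ti-48: Σm = 22(1.0073) + 26(1.0087) = 48.3868 u; Δm = 0.45093 u; E_B = 420.04 MeV; E_B/A = 8.751 MeV
I-127: Σm = 53(1.0073) + 74(1.0087) = 128.0307 u; Δm = 1.1553 u; E_B = 1076.2 MeV; E_B/A = 8.474 MeV
Ti-48 has the higher binding energy per nucleon, so it is the more tightly bound nucleus.

Ti-48; 8.75 MeV/nucleon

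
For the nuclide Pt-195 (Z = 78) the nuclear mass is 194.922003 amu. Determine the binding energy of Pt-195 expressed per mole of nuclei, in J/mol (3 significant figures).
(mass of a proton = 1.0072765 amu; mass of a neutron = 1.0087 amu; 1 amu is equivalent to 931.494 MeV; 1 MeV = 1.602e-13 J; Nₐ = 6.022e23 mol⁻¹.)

Σm = 78·m_p + 117·m_n = 78.5675670 + 118.0179 = 196.5854670 amu
Δm = 196.5854670 − 194.922003 = 1.6634640 amu
E_B = 1.6634640 × 931.494 = 1549.51 MeV
Per nucleus in joules: 1549.51 MeV × 1.602e-13 J/MeV = 2.4823e-10 J
Per mole: 2.4823e-10 J × 6.022e23 mol⁻¹ = 1.4948e+14 J/mol

1.49e+14 J/mol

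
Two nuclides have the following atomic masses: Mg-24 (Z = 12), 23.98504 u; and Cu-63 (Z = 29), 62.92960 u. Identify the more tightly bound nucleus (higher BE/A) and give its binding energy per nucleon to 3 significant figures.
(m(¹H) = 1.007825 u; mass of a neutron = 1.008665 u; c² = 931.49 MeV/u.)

Mg-24: Σm = 12(1.007825) + 12(1.008665) = 24.197880 u; Δm = 0.212840 u; E_B = 198.26 MeV; E_B/A = 8.261 MeV
Cu-63: Σm = 29(1.007825) + 34(1.008665) = 63.521535 u; Δm = 0.591935 u; E_B = 551.38 MeV; E_B/A = 8.752 MeV
Cu-63 has the higher binding energy per nucleon, so it is the more tightly bound nucleus.

Cu-63; 8.75 MeV/nucleon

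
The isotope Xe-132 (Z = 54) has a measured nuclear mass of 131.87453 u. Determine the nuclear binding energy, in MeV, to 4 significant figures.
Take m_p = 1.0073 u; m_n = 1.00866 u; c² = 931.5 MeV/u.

1113 MeV

The nucleus contains 54 protons and 132 − 54 = 78 neutrons.
Σm = 54·m_p + 78·m_n = 54.3942 + 78.67548 = 133.06968 u
Mass defect Δm = 133.06968 − 131.87453 = 1.19515 u
Binding energy = Δm·c² = 1.19515 × 931.5 MeV/u = 1113.28 MeV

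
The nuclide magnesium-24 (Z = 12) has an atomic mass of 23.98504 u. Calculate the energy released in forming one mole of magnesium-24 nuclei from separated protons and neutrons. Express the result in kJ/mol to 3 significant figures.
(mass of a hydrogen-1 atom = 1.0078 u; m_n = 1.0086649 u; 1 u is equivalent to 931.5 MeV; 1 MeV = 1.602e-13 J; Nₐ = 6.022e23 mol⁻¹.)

1.91e+10 kJ/mol

Z = 12, so N = A − Z = 24 − 12 = 12.
Mass of separated nucleons = 12(1.0078) + 12(1.0086649) = 12.0936 + 12.1039788 = 24.1975788 u
Mass defect Δm = 24.1975788 − 23.98504 = 0.2125388 u
Converting to energy: 0.2125388 u × 931.5 MeV/u = 197.980 MeV
Per nucleus in joules: 197.980 MeV × 1.602e-13 J/MeV = 3.1716e-11 J
Per mole: 3.1716e-11 J × 6.022e23 mol⁻¹ = 1.9099e+13 J/mol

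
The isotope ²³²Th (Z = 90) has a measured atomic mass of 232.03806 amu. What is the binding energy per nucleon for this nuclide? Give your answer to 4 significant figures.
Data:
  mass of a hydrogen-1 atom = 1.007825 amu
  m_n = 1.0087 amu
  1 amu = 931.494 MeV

7.635 MeV/nucleon

With 90 protons and 142 neutrons (A = 232):
Mass of separated nucleons = 90(1.007825) + 142(1.0087) = 90.704250 + 143.2354 = 233.939650 amu
Mass defect Δm = 233.939650 − 232.03806 = 1.901590 amu
Binding energy = Δm·c² = 1.901590 × 931.494 MeV/amu = 1771.32 MeV
Per nucleon: 1771.32 / 232 = 7.635 MeV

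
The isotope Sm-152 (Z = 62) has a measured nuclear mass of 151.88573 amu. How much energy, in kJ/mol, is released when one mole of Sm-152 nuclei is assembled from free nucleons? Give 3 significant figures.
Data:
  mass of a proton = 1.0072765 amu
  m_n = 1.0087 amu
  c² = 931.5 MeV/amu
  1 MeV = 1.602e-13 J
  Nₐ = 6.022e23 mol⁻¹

Σm = 62·m_p + 90·m_n = 62.4511430 + 90.7830 = 153.2341430 amu
Mass defect Δm = 153.2341430 − 151.88573 = 1.3484130 amu
Converting to energy: 1.3484130 amu × 931.5 MeV/amu = 1256.05 MeV
Per nucleus in joules: 1256.05 MeV × 1.602e-13 J/MeV = 2.0122e-10 J
Per mole: 2.0122e-10 J × 6.022e23 mol⁻¹ = 1.2117e+14 J/mol

1.21e+11 kJ/mol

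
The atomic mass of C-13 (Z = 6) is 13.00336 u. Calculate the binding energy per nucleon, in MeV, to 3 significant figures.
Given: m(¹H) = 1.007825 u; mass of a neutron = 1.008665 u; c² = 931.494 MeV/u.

7.47 MeV/nucleon

The nucleus contains 6 protons and 13 − 6 = 7 neutrons.
Total constituent mass: 6 × 1.007825 + 7 × 1.008665 = 13.107605 u
Δm = 13.107605 − 13.00336 = 0.104245 u
E_B = 0.104245 × 931.494 = 97.1036 MeV
Per nucleon: 97.1036 / 13 = 7.470 MeV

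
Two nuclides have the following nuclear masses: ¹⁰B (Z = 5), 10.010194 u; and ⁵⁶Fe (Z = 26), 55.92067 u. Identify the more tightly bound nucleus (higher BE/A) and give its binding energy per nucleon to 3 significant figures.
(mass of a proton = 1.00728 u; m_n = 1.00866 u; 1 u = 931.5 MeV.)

¹⁰B: Σm = 5(1.00728) + 5(1.00866) = 10.07970 u; Δm = 0.069506 u; E_B = 64.7448 MeV; E_B/A = 6.474 MeV
⁵⁶Fe: Σm = 26(1.00728) + 30(1.00866) = 56.44908 u; Δm = 0.52841 u; E_B = 492.214 MeV; E_B/A = 8.790 MeV
⁵⁶Fe has the higher binding energy per nucleon, so it is the more tightly bound nucleus.

⁵⁶Fe; 8.79 MeV/nucleon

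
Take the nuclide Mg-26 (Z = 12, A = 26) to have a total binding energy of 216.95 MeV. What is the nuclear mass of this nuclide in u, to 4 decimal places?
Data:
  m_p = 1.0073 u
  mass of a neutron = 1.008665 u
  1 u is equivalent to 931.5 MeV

25.9760 u

Mass defect = 216.95 MeV / (931.5 MeV/u) = 0.232904 u
Constituent mass = 12(1.0073) + 14(1.008665) = 26.208910 u
Nuclear mass = 26.208910 − 0.232904 = 25.976006 u ≈ 25.9760 u (to 4 decimal places)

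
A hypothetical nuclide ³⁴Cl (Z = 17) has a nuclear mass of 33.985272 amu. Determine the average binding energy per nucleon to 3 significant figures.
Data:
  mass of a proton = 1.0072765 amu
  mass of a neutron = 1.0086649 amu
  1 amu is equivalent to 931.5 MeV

7.83 MeV/nucleon

Z = 17, so N = A − Z = 34 − 17 = 17.
Σm = 17·m_p + 17·m_n = 17.1237005 + 17.1473033 = 34.2710038 amu
The mass defect is 34.2710038 − 33.985272 = 0.2857318 amu.
Converting to energy: 0.2857318 amu × 931.5 MeV/amu = 266.159 MeV
Per nucleon: 266.159 / 34 = 7.828 MeV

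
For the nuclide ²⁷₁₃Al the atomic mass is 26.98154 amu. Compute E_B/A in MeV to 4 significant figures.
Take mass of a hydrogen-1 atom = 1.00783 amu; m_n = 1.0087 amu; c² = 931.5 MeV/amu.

8.351 MeV/nucleon

Mass of separated nucleons = 13(1.00783) + 14(1.0087) = 13.10179 + 14.1218 = 27.22359 amu
Δm = 27.22359 − 26.98154 = 0.24205 amu
E_B = 0.24205 × 931.5 = 225.470 MeV
BE/A = 225.470 MeV / 27 = 8.351 MeV/nucleon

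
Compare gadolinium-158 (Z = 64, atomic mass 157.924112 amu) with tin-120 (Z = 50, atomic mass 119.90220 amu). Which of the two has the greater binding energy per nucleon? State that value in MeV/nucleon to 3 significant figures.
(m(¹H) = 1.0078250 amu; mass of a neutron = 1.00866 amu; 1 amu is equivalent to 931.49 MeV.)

gadolinium-158: Σm = 64(1.0078250) + 94(1.00866) = 159.3148400 amu; Δm = 1.3907280 amu; E_B = 1295.4 MeV; E_B/A = 8.199 MeV
tin-120: Σm = 50(1.0078250) + 70(1.00866) = 120.9974500 amu; Δm = 1.0952500 amu; E_B = 1020.2 MeV; E_B/A = 8.502 MeV
tin-120 has the higher binding energy per nucleon, so it is the more tightly bound nucleus.

tin-120; 8.50 MeV/nucleon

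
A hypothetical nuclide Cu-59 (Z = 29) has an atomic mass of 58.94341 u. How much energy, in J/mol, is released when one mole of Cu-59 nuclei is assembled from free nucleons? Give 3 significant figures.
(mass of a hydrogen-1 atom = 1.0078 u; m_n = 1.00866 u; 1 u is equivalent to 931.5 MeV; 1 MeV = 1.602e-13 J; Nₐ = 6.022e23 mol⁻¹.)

4.88e+13 J/mol

The nucleus contains 29 protons and 59 − 29 = 30 neutrons.
Σm = 29·m(¹H) + 30·m_n = 29.2262 + 30.25980 = 59.48600 u
Mass defect Δm = 59.48600 − 58.94341 = 0.54259 u
Converting to energy: 0.54259 u × 931.5 MeV/u = 505.423 MeV
Per nucleus in joules: 505.423 MeV × 1.602e-13 J/MeV = 8.0969e-11 J
Per mole: 8.0969e-11 J × 6.022e23 mol⁻¹ = 4.8760e+13 J/mol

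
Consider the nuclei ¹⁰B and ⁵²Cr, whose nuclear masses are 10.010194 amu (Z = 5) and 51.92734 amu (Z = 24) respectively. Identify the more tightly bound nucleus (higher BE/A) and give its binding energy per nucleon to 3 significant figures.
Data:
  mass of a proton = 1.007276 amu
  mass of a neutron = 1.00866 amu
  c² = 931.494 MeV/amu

⁵²Cr; 8.77 MeV/nucleon

¹⁰B: Σm = 5(1.007276) + 5(1.00866) = 10.079680 amu; Δm = 0.069486 amu; E_B = 64.726 MeV; E_B/A = 6.473 MeV
⁵²Cr: Σm = 24(1.007276) + 28(1.00866) = 52.417104 amu; Δm = 0.489764 amu; E_B = 456.21 MeV; E_B/A = 8.773 MeV
⁵²Cr has the higher binding energy per nucleon, so it is the more tightly bound nucleus.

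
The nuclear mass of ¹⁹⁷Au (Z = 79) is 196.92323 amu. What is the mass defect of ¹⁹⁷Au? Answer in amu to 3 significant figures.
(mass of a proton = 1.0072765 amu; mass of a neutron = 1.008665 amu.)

1.67 amu

Z = 79, so N = A − Z = 197 − 79 = 118.
Mass of separated nucleons = 79(1.0072765) + 118(1.008665) = 79.5748435 + 119.022470 = 198.5973135 amu
Δm = 198.5973135 − 196.92323 = 1.6740835 amu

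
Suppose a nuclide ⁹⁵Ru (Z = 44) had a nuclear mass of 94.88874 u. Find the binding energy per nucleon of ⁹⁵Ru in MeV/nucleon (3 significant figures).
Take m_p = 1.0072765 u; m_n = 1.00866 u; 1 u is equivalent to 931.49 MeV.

8.56 MeV/nucleon

Z = 44, so N = A − Z = 95 − 44 = 51.
Mass of separated nucleons = 44(1.0072765) + 51(1.00866) = 44.3201660 + 51.44166 = 95.7618260 u
Δm = 95.7618260 − 94.88874 = 0.8730860 u
E_B = 0.8730860 × 931.49 = 813.271 MeV
Per nucleon: 813.271 / 95 = 8.561 MeV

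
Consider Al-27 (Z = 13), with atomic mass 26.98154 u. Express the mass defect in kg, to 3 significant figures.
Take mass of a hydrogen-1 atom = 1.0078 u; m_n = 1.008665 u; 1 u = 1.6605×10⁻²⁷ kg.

4.00e-28 kg

Total constituent mass: 13 × 1.0078 + 14 × 1.008665 = 27.222710 u
Δm = 27.222710 − 26.98154 = 0.241170 u
In SI units: 0.241170 u × 1.6605×10⁻²⁷ kg/u = 4.0046e-28 kg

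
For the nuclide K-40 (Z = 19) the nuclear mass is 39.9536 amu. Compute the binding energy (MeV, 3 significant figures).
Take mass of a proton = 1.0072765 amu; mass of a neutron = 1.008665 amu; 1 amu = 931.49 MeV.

342 MeV

Mass of separated nucleons = 19(1.0072765) + 21(1.008665) = 19.1382535 + 21.181965 = 40.3202185 amu
The mass defect is 40.3202185 − 39.9536 = 0.3666185 amu.
Converting to energy: 0.3666185 amu × 931.49 MeV/amu = 341.501 MeV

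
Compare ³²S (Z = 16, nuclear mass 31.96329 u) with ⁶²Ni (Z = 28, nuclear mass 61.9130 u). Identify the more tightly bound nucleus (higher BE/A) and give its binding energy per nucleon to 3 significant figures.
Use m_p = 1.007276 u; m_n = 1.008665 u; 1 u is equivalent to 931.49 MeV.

³²S: Σm = 16(1.007276) + 16(1.008665) = 32.255056 u; Δm = 0.291766 u; E_B = 271.78 MeV; E_B/A = 8.493 MeV
⁶²Ni: Σm = 28(1.007276) + 34(1.008665) = 62.498338 u; Δm = 0.585338 u; E_B = 545.24 MeV; E_B/A = 8.794 MeV
⁶²Ni has the higher binding energy per nucleon, so it is the more tightly bound nucleus.

⁶²Ni; 8.79 MeV/nucleon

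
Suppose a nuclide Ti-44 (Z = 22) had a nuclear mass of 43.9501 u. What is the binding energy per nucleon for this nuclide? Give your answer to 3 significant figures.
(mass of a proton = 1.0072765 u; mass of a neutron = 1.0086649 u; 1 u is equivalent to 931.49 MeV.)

Mass of separated nucleons = 22(1.0072765) + 22(1.0086649) = 22.1600830 + 22.1906278 = 44.3507108 u
The mass defect is 44.3507108 − 43.9501 = 0.4006108 u.
Converting to energy: 0.4006108 u × 931.49 MeV/u = 373.165 MeV
BE/A = 373.165 MeV / 44 = 8.481 MeV/nucleon

8.48 MeV/nucleon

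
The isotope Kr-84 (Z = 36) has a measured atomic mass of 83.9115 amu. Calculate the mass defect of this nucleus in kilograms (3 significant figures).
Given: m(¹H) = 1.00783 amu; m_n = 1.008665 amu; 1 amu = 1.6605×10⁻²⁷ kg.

1.31e-27 kg

Σm = 36·m(¹H) + 48·m_n = 36.28188 + 48.415920 = 84.697800 amu
Δm = 84.697800 − 83.9115 = 0.786300 amu
In SI units: 0.786300 amu × 1.6605×10⁻²⁷ kg/amu = 1.3057e-27 kg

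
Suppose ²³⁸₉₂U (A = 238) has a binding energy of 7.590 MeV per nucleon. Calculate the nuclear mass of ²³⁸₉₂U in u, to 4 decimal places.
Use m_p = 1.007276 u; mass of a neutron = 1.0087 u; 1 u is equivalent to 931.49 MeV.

238.0003 u

Total binding energy = 238 × 7.590 = 1806.420 MeV
Mass defect = 1806.420 MeV / (931.49 MeV/u) = 1.939280 u
Constituent mass = 92(1.007276) + 146(1.0087) = 239.939592 u
Nuclear mass = 239.939592 − 1.939280 = 238.000312 u ≈ 238.0003 u (to 4 decimal places)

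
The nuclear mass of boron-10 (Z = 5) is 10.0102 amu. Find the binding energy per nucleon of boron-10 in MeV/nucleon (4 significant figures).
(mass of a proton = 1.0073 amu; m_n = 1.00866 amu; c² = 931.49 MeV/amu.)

Z = 5, so N = A − Z = 10 − 5 = 5.
Total constituent mass: 5 × 1.0073 + 5 × 1.00866 = 10.07980 amu
Mass defect Δm = 10.07980 − 10.0102 = 0.06960 amu
Converting to energy: 0.06960 amu × 931.49 MeV/amu = 64.8317 MeV
Per nucleon: 64.8317 / 10 = 6.483 MeV

6.483 MeV/nucleon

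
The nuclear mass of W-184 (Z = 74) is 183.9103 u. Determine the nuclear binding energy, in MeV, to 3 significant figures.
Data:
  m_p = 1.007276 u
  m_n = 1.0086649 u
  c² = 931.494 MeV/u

1470 MeV

Σm = 74·m_p + 110·m_n = 74.538424 + 110.9531390 = 185.4915630 u
The mass defect is 185.4915630 − 183.9103 = 1.5812630 u.
E_B = 1.5812630 × 931.494 = 1472.94 MeV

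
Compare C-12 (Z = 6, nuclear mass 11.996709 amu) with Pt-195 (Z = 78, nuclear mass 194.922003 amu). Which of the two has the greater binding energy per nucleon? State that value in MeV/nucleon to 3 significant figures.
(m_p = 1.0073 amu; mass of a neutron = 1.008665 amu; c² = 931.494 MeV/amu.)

C-12: Σm = 6(1.0073) + 6(1.008665) = 12.095790 amu; Δm = 0.099081 amu; E_B = 92.293 MeV; E_B/A = 7.691 MeV
Pt-195: Σm = 78(1.0073) + 117(1.008665) = 196.583205 amu; Δm = 1.661202 amu; E_B = 1547.4 MeV; E_B/A = 7.935 MeV
Pt-195 has the higher binding energy per nucleon, so it is the more tightly bound nucleus.

Pt-195; 7.94 MeV/nucleon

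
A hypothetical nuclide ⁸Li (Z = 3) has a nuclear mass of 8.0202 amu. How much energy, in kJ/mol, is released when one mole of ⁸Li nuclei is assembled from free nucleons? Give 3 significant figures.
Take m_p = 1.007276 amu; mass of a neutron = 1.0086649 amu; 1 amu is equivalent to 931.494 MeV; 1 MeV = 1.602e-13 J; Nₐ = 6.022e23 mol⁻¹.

4.04e+09 kJ/mol

With 3 protons and 5 neutrons (A = 8):
Σm = 3·m_p + 5·m_n = 3.021828 + 5.0433245 = 8.0651525 amu
Mass defect Δm = 8.0651525 − 8.0202 = 0.0449525 amu
Converting to energy: 0.0449525 amu × 931.494 MeV/amu = 41.8730 MeV
Per nucleus in joules: 41.8730 MeV × 1.602e-13 J/MeV = 6.7081e-12 J
Per mole: 6.7081e-12 J × 6.022e23 mol⁻¹ = 4.0396e+12 J/mol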